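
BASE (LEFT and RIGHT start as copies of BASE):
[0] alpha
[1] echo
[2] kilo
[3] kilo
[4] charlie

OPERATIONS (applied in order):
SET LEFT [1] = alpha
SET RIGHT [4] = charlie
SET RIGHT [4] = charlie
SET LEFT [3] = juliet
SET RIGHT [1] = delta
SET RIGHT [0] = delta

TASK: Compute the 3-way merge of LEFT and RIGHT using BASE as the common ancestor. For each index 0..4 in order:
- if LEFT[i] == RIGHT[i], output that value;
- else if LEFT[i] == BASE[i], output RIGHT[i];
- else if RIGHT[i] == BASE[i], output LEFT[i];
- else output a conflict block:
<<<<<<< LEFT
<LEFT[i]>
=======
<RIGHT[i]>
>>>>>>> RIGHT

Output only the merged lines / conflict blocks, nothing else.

Answer: delta
<<<<<<< LEFT
alpha
=======
delta
>>>>>>> RIGHT
kilo
juliet
charlie

Derivation:
Final LEFT:  [alpha, alpha, kilo, juliet, charlie]
Final RIGHT: [delta, delta, kilo, kilo, charlie]
i=0: L=alpha=BASE, R=delta -> take RIGHT -> delta
i=1: BASE=echo L=alpha R=delta all differ -> CONFLICT
i=2: L=kilo R=kilo -> agree -> kilo
i=3: L=juliet, R=kilo=BASE -> take LEFT -> juliet
i=4: L=charlie R=charlie -> agree -> charlie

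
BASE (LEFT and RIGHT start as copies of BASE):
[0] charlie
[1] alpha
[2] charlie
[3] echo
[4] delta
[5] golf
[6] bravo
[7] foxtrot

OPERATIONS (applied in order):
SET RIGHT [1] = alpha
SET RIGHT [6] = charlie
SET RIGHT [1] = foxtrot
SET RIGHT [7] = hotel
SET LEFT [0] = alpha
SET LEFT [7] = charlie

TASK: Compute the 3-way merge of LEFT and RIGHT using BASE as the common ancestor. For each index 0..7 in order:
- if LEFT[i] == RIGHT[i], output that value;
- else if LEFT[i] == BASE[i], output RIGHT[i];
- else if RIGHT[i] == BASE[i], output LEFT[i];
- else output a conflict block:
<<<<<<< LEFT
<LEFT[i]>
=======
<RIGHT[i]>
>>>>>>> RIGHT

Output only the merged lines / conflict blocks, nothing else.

Answer: alpha
foxtrot
charlie
echo
delta
golf
charlie
<<<<<<< LEFT
charlie
=======
hotel
>>>>>>> RIGHT

Derivation:
Final LEFT:  [alpha, alpha, charlie, echo, delta, golf, bravo, charlie]
Final RIGHT: [charlie, foxtrot, charlie, echo, delta, golf, charlie, hotel]
i=0: L=alpha, R=charlie=BASE -> take LEFT -> alpha
i=1: L=alpha=BASE, R=foxtrot -> take RIGHT -> foxtrot
i=2: L=charlie R=charlie -> agree -> charlie
i=3: L=echo R=echo -> agree -> echo
i=4: L=delta R=delta -> agree -> delta
i=5: L=golf R=golf -> agree -> golf
i=6: L=bravo=BASE, R=charlie -> take RIGHT -> charlie
i=7: BASE=foxtrot L=charlie R=hotel all differ -> CONFLICT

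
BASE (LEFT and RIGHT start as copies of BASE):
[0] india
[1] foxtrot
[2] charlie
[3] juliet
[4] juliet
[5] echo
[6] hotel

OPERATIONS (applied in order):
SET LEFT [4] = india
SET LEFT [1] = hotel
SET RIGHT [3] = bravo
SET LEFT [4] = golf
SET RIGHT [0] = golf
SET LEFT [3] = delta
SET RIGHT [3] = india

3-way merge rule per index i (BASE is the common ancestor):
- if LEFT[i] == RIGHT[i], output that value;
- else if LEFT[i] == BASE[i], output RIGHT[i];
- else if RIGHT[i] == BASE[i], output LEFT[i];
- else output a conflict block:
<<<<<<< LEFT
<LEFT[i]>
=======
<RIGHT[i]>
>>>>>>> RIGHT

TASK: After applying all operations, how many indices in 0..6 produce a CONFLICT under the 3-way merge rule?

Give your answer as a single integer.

Final LEFT:  [india, hotel, charlie, delta, golf, echo, hotel]
Final RIGHT: [golf, foxtrot, charlie, india, juliet, echo, hotel]
i=0: L=india=BASE, R=golf -> take RIGHT -> golf
i=1: L=hotel, R=foxtrot=BASE -> take LEFT -> hotel
i=2: L=charlie R=charlie -> agree -> charlie
i=3: BASE=juliet L=delta R=india all differ -> CONFLICT
i=4: L=golf, R=juliet=BASE -> take LEFT -> golf
i=5: L=echo R=echo -> agree -> echo
i=6: L=hotel R=hotel -> agree -> hotel
Conflict count: 1

Answer: 1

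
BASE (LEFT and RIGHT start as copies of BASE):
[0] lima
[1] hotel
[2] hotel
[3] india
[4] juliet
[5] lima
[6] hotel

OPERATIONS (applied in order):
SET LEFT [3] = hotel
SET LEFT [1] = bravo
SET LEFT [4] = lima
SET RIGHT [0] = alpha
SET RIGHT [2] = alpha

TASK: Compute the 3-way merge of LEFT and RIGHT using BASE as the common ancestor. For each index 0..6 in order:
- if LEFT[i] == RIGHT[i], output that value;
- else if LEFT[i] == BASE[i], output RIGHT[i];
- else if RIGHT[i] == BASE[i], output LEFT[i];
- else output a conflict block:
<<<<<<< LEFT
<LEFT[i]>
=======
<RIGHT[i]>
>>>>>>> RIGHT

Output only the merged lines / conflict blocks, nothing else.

Final LEFT:  [lima, bravo, hotel, hotel, lima, lima, hotel]
Final RIGHT: [alpha, hotel, alpha, india, juliet, lima, hotel]
i=0: L=lima=BASE, R=alpha -> take RIGHT -> alpha
i=1: L=bravo, R=hotel=BASE -> take LEFT -> bravo
i=2: L=hotel=BASE, R=alpha -> take RIGHT -> alpha
i=3: L=hotel, R=india=BASE -> take LEFT -> hotel
i=4: L=lima, R=juliet=BASE -> take LEFT -> lima
i=5: L=lima R=lima -> agree -> lima
i=6: L=hotel R=hotel -> agree -> hotel

Answer: alpha
bravo
alpha
hotel
lima
lima
hotel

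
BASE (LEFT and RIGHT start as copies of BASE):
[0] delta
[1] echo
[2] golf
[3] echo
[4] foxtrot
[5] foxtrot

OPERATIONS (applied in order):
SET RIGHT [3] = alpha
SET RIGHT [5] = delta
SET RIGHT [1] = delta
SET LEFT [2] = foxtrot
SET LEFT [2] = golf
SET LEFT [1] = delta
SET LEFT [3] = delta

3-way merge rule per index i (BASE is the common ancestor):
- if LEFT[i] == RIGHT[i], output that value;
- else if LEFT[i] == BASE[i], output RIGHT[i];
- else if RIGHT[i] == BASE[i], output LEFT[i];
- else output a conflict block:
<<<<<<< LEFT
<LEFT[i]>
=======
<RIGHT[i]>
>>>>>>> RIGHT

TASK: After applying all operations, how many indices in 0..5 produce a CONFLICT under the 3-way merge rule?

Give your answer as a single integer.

Final LEFT:  [delta, delta, golf, delta, foxtrot, foxtrot]
Final RIGHT: [delta, delta, golf, alpha, foxtrot, delta]
i=0: L=delta R=delta -> agree -> delta
i=1: L=delta R=delta -> agree -> delta
i=2: L=golf R=golf -> agree -> golf
i=3: BASE=echo L=delta R=alpha all differ -> CONFLICT
i=4: L=foxtrot R=foxtrot -> agree -> foxtrot
i=5: L=foxtrot=BASE, R=delta -> take RIGHT -> delta
Conflict count: 1

Answer: 1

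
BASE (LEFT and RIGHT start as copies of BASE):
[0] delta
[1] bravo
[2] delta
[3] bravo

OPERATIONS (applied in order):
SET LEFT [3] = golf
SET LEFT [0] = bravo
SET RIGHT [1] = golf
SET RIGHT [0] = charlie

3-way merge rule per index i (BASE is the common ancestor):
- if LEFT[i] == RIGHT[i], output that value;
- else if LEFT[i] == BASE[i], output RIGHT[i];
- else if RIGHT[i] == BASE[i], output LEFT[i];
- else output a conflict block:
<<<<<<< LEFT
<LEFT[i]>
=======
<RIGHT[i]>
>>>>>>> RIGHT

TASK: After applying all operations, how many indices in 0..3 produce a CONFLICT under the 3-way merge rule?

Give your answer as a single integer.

Final LEFT:  [bravo, bravo, delta, golf]
Final RIGHT: [charlie, golf, delta, bravo]
i=0: BASE=delta L=bravo R=charlie all differ -> CONFLICT
i=1: L=bravo=BASE, R=golf -> take RIGHT -> golf
i=2: L=delta R=delta -> agree -> delta
i=3: L=golf, R=bravo=BASE -> take LEFT -> golf
Conflict count: 1

Answer: 1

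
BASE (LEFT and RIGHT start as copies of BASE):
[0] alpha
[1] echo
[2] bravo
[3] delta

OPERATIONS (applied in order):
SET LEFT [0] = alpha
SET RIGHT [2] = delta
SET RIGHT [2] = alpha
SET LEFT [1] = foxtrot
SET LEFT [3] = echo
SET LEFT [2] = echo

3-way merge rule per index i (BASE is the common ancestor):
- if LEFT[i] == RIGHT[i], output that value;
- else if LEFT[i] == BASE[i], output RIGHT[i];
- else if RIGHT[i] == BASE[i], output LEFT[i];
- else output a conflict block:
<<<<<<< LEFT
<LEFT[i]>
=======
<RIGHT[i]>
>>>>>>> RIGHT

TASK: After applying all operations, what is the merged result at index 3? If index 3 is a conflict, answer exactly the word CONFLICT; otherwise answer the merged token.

Answer: echo

Derivation:
Final LEFT:  [alpha, foxtrot, echo, echo]
Final RIGHT: [alpha, echo, alpha, delta]
i=0: L=alpha R=alpha -> agree -> alpha
i=1: L=foxtrot, R=echo=BASE -> take LEFT -> foxtrot
i=2: BASE=bravo L=echo R=alpha all differ -> CONFLICT
i=3: L=echo, R=delta=BASE -> take LEFT -> echo
Index 3 -> echo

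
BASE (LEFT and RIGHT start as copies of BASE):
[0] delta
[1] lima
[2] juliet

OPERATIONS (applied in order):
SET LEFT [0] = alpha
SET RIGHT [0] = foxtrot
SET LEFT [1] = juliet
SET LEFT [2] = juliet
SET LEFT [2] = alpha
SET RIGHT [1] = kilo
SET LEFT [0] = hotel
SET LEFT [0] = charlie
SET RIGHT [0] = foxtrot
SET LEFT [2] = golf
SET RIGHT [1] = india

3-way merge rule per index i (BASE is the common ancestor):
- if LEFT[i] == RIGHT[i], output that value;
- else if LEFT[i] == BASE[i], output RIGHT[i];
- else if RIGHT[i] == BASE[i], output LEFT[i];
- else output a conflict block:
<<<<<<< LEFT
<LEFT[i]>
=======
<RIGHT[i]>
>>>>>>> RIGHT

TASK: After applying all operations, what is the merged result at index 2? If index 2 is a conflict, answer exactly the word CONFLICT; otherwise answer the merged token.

Final LEFT:  [charlie, juliet, golf]
Final RIGHT: [foxtrot, india, juliet]
i=0: BASE=delta L=charlie R=foxtrot all differ -> CONFLICT
i=1: BASE=lima L=juliet R=india all differ -> CONFLICT
i=2: L=golf, R=juliet=BASE -> take LEFT -> golf
Index 2 -> golf

Answer: golf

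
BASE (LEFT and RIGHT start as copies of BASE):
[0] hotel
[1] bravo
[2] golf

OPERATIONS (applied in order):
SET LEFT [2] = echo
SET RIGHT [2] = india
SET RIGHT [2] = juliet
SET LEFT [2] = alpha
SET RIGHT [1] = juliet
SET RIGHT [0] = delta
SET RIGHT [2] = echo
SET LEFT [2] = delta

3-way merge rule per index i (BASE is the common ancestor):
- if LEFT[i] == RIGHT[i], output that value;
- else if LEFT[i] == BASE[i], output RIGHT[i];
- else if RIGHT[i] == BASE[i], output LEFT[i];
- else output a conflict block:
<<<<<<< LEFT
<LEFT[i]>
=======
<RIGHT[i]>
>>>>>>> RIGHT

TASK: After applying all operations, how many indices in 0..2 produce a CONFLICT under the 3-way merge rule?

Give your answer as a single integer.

Answer: 1

Derivation:
Final LEFT:  [hotel, bravo, delta]
Final RIGHT: [delta, juliet, echo]
i=0: L=hotel=BASE, R=delta -> take RIGHT -> delta
i=1: L=bravo=BASE, R=juliet -> take RIGHT -> juliet
i=2: BASE=golf L=delta R=echo all differ -> CONFLICT
Conflict count: 1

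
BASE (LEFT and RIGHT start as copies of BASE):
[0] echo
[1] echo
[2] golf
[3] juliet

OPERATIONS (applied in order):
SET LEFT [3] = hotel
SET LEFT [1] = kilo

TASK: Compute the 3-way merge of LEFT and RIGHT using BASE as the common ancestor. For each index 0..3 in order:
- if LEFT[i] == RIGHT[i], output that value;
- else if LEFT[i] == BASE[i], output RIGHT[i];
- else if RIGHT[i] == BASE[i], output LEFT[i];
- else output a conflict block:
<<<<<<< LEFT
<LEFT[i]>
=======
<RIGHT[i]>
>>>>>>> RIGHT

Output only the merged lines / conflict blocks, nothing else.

Answer: echo
kilo
golf
hotel

Derivation:
Final LEFT:  [echo, kilo, golf, hotel]
Final RIGHT: [echo, echo, golf, juliet]
i=0: L=echo R=echo -> agree -> echo
i=1: L=kilo, R=echo=BASE -> take LEFT -> kilo
i=2: L=golf R=golf -> agree -> golf
i=3: L=hotel, R=juliet=BASE -> take LEFT -> hotel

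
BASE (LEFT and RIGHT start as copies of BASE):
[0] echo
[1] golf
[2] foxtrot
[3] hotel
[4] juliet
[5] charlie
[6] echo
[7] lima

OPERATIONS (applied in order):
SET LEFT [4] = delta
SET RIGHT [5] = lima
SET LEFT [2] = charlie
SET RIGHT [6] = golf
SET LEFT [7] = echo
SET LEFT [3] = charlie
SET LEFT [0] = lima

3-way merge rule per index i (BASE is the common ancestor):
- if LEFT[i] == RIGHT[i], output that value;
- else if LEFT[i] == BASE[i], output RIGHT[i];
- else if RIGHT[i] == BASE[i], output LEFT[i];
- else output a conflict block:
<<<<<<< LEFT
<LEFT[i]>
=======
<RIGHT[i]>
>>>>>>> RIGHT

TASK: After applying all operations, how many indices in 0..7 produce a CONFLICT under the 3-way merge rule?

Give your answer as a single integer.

Final LEFT:  [lima, golf, charlie, charlie, delta, charlie, echo, echo]
Final RIGHT: [echo, golf, foxtrot, hotel, juliet, lima, golf, lima]
i=0: L=lima, R=echo=BASE -> take LEFT -> lima
i=1: L=golf R=golf -> agree -> golf
i=2: L=charlie, R=foxtrot=BASE -> take LEFT -> charlie
i=3: L=charlie, R=hotel=BASE -> take LEFT -> charlie
i=4: L=delta, R=juliet=BASE -> take LEFT -> delta
i=5: L=charlie=BASE, R=lima -> take RIGHT -> lima
i=6: L=echo=BASE, R=golf -> take RIGHT -> golf
i=7: L=echo, R=lima=BASE -> take LEFT -> echo
Conflict count: 0

Answer: 0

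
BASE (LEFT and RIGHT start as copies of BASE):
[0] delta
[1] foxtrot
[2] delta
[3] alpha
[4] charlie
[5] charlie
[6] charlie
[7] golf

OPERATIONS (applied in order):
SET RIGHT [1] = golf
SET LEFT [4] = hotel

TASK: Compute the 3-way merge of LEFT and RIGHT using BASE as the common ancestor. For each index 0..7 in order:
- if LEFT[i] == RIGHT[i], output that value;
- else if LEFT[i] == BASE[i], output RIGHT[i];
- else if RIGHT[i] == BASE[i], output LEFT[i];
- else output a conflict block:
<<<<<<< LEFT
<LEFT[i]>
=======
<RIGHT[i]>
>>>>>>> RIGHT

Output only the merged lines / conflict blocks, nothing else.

Final LEFT:  [delta, foxtrot, delta, alpha, hotel, charlie, charlie, golf]
Final RIGHT: [delta, golf, delta, alpha, charlie, charlie, charlie, golf]
i=0: L=delta R=delta -> agree -> delta
i=1: L=foxtrot=BASE, R=golf -> take RIGHT -> golf
i=2: L=delta R=delta -> agree -> delta
i=3: L=alpha R=alpha -> agree -> alpha
i=4: L=hotel, R=charlie=BASE -> take LEFT -> hotel
i=5: L=charlie R=charlie -> agree -> charlie
i=6: L=charlie R=charlie -> agree -> charlie
i=7: L=golf R=golf -> agree -> golf

Answer: delta
golf
delta
alpha
hotel
charlie
charlie
golf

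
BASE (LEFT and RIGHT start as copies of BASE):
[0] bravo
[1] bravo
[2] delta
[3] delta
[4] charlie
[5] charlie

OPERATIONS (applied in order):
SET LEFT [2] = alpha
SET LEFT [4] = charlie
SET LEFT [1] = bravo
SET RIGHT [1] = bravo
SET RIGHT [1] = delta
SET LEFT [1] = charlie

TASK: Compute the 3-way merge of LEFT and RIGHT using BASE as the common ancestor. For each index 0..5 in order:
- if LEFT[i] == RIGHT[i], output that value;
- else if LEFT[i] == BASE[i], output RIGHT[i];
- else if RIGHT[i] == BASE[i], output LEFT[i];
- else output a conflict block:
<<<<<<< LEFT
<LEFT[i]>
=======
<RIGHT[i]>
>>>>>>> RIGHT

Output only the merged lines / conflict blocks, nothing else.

Final LEFT:  [bravo, charlie, alpha, delta, charlie, charlie]
Final RIGHT: [bravo, delta, delta, delta, charlie, charlie]
i=0: L=bravo R=bravo -> agree -> bravo
i=1: BASE=bravo L=charlie R=delta all differ -> CONFLICT
i=2: L=alpha, R=delta=BASE -> take LEFT -> alpha
i=3: L=delta R=delta -> agree -> delta
i=4: L=charlie R=charlie -> agree -> charlie
i=5: L=charlie R=charlie -> agree -> charlie

Answer: bravo
<<<<<<< LEFT
charlie
=======
delta
>>>>>>> RIGHT
alpha
delta
charlie
charlie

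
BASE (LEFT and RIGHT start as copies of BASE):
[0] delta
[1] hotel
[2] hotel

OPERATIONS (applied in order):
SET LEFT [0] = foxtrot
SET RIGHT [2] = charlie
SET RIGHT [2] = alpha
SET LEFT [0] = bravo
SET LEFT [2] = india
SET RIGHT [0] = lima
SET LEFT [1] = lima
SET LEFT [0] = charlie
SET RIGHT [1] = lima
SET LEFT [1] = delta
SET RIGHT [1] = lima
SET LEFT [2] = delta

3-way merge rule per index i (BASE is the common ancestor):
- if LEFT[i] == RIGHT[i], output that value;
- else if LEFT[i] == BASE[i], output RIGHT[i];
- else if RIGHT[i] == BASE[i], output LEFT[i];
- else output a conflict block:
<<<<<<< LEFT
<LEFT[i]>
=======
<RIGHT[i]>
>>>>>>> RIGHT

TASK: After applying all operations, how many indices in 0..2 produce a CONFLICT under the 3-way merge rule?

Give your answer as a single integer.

Final LEFT:  [charlie, delta, delta]
Final RIGHT: [lima, lima, alpha]
i=0: BASE=delta L=charlie R=lima all differ -> CONFLICT
i=1: BASE=hotel L=delta R=lima all differ -> CONFLICT
i=2: BASE=hotel L=delta R=alpha all differ -> CONFLICT
Conflict count: 3

Answer: 3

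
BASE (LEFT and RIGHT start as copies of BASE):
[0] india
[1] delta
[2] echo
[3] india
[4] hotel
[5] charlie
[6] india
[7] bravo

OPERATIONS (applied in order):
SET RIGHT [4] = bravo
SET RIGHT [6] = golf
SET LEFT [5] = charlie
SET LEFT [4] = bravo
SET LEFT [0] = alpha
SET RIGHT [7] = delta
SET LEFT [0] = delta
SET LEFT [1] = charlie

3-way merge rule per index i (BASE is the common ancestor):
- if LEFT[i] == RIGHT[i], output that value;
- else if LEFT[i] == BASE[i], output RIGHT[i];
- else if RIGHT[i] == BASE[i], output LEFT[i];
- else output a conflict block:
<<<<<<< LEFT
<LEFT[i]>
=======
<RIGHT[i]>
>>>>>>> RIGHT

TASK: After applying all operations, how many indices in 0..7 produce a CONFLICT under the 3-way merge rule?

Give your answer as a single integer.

Answer: 0

Derivation:
Final LEFT:  [delta, charlie, echo, india, bravo, charlie, india, bravo]
Final RIGHT: [india, delta, echo, india, bravo, charlie, golf, delta]
i=0: L=delta, R=india=BASE -> take LEFT -> delta
i=1: L=charlie, R=delta=BASE -> take LEFT -> charlie
i=2: L=echo R=echo -> agree -> echo
i=3: L=india R=india -> agree -> india
i=4: L=bravo R=bravo -> agree -> bravo
i=5: L=charlie R=charlie -> agree -> charlie
i=6: L=india=BASE, R=golf -> take RIGHT -> golf
i=7: L=bravo=BASE, R=delta -> take RIGHT -> delta
Conflict count: 0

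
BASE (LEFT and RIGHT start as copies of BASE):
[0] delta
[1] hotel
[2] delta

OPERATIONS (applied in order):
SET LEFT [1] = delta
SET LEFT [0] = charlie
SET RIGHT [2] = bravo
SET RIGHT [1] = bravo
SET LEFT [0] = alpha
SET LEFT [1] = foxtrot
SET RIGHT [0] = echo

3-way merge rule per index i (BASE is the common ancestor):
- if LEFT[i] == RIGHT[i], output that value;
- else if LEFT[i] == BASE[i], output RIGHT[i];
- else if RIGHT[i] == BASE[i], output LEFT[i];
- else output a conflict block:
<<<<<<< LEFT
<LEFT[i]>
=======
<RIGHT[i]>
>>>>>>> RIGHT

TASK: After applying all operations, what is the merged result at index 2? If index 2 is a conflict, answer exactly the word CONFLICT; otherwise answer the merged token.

Final LEFT:  [alpha, foxtrot, delta]
Final RIGHT: [echo, bravo, bravo]
i=0: BASE=delta L=alpha R=echo all differ -> CONFLICT
i=1: BASE=hotel L=foxtrot R=bravo all differ -> CONFLICT
i=2: L=delta=BASE, R=bravo -> take RIGHT -> bravo
Index 2 -> bravo

Answer: bravo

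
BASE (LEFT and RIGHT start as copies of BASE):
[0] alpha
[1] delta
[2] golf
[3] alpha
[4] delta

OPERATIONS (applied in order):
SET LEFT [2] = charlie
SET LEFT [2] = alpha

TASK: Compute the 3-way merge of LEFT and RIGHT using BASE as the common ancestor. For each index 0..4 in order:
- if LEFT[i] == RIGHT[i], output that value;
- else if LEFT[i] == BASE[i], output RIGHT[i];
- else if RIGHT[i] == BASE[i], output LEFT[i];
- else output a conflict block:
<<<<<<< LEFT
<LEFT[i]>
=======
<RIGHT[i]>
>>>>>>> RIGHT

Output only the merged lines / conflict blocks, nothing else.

Final LEFT:  [alpha, delta, alpha, alpha, delta]
Final RIGHT: [alpha, delta, golf, alpha, delta]
i=0: L=alpha R=alpha -> agree -> alpha
i=1: L=delta R=delta -> agree -> delta
i=2: L=alpha, R=golf=BASE -> take LEFT -> alpha
i=3: L=alpha R=alpha -> agree -> alpha
i=4: L=delta R=delta -> agree -> delta

Answer: alpha
delta
alpha
alpha
delta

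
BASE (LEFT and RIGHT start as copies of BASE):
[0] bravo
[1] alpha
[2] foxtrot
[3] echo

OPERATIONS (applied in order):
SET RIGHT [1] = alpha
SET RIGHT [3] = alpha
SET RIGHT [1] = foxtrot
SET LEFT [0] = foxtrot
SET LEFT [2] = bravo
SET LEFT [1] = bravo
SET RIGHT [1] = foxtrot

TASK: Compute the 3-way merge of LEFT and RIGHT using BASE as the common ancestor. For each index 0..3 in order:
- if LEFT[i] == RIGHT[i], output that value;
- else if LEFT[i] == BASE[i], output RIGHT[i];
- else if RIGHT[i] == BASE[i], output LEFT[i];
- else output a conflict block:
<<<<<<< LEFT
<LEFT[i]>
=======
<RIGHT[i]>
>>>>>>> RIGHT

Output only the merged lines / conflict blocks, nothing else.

Final LEFT:  [foxtrot, bravo, bravo, echo]
Final RIGHT: [bravo, foxtrot, foxtrot, alpha]
i=0: L=foxtrot, R=bravo=BASE -> take LEFT -> foxtrot
i=1: BASE=alpha L=bravo R=foxtrot all differ -> CONFLICT
i=2: L=bravo, R=foxtrot=BASE -> take LEFT -> bravo
i=3: L=echo=BASE, R=alpha -> take RIGHT -> alpha

Answer: foxtrot
<<<<<<< LEFT
bravo
=======
foxtrot
>>>>>>> RIGHT
bravo
alpha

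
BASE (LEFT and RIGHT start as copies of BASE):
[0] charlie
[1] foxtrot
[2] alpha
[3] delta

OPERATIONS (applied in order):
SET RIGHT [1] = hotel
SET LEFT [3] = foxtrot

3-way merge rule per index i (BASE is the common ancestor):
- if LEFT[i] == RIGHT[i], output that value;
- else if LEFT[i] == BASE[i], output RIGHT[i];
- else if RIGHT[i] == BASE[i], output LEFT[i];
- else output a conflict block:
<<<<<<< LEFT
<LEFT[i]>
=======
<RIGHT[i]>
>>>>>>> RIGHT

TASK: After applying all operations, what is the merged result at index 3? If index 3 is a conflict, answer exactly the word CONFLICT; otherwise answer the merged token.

Final LEFT:  [charlie, foxtrot, alpha, foxtrot]
Final RIGHT: [charlie, hotel, alpha, delta]
i=0: L=charlie R=charlie -> agree -> charlie
i=1: L=foxtrot=BASE, R=hotel -> take RIGHT -> hotel
i=2: L=alpha R=alpha -> agree -> alpha
i=3: L=foxtrot, R=delta=BASE -> take LEFT -> foxtrot
Index 3 -> foxtrot

Answer: foxtrot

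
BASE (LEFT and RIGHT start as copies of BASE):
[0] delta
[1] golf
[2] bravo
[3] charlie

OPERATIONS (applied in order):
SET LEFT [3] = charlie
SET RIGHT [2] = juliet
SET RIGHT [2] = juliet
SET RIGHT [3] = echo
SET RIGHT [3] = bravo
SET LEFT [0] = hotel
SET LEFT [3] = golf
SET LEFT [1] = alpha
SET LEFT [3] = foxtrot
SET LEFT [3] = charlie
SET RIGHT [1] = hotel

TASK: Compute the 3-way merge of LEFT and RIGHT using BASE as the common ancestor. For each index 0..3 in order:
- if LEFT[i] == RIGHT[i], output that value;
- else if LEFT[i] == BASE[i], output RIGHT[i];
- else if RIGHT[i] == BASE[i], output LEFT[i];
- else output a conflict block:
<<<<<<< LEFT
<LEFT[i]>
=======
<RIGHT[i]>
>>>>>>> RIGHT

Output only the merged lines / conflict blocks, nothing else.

Answer: hotel
<<<<<<< LEFT
alpha
=======
hotel
>>>>>>> RIGHT
juliet
bravo

Derivation:
Final LEFT:  [hotel, alpha, bravo, charlie]
Final RIGHT: [delta, hotel, juliet, bravo]
i=0: L=hotel, R=delta=BASE -> take LEFT -> hotel
i=1: BASE=golf L=alpha R=hotel all differ -> CONFLICT
i=2: L=bravo=BASE, R=juliet -> take RIGHT -> juliet
i=3: L=charlie=BASE, R=bravo -> take RIGHT -> bravo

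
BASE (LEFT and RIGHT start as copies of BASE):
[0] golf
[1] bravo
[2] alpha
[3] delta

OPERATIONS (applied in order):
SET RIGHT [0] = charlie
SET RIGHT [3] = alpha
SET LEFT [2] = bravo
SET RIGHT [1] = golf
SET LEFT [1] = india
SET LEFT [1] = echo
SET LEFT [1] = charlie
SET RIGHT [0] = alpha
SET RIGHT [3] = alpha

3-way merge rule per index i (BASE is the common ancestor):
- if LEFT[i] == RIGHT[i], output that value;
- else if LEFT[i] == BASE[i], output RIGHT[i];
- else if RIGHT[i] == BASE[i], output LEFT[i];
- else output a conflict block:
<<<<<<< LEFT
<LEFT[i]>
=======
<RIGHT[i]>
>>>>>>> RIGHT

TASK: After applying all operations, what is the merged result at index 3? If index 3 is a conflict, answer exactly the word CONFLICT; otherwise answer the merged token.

Answer: alpha

Derivation:
Final LEFT:  [golf, charlie, bravo, delta]
Final RIGHT: [alpha, golf, alpha, alpha]
i=0: L=golf=BASE, R=alpha -> take RIGHT -> alpha
i=1: BASE=bravo L=charlie R=golf all differ -> CONFLICT
i=2: L=bravo, R=alpha=BASE -> take LEFT -> bravo
i=3: L=delta=BASE, R=alpha -> take RIGHT -> alpha
Index 3 -> alpha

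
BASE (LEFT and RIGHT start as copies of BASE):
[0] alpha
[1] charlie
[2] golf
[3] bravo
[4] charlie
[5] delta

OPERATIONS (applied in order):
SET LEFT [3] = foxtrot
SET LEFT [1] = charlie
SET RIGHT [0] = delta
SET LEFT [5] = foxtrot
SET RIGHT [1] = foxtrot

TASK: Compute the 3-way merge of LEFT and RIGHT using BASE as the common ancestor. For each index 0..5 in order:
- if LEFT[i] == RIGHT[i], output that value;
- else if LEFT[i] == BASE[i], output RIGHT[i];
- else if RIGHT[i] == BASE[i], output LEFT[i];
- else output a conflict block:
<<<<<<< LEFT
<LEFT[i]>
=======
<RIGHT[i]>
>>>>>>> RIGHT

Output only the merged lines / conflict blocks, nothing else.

Final LEFT:  [alpha, charlie, golf, foxtrot, charlie, foxtrot]
Final RIGHT: [delta, foxtrot, golf, bravo, charlie, delta]
i=0: L=alpha=BASE, R=delta -> take RIGHT -> delta
i=1: L=charlie=BASE, R=foxtrot -> take RIGHT -> foxtrot
i=2: L=golf R=golf -> agree -> golf
i=3: L=foxtrot, R=bravo=BASE -> take LEFT -> foxtrot
i=4: L=charlie R=charlie -> agree -> charlie
i=5: L=foxtrot, R=delta=BASE -> take LEFT -> foxtrot

Answer: delta
foxtrot
golf
foxtrot
charlie
foxtrot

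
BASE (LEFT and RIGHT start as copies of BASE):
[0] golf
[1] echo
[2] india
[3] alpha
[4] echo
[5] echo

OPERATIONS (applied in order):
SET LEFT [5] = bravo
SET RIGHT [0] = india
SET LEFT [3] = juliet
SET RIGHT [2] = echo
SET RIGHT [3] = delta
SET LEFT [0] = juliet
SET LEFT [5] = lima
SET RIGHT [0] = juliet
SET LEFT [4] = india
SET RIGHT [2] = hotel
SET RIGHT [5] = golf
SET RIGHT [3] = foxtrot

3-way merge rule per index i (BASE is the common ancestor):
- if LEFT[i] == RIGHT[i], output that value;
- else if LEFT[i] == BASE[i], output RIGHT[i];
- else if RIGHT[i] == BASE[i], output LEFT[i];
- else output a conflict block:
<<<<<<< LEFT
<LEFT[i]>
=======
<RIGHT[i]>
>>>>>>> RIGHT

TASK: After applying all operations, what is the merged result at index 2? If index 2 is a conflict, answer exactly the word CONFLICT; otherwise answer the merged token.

Final LEFT:  [juliet, echo, india, juliet, india, lima]
Final RIGHT: [juliet, echo, hotel, foxtrot, echo, golf]
i=0: L=juliet R=juliet -> agree -> juliet
i=1: L=echo R=echo -> agree -> echo
i=2: L=india=BASE, R=hotel -> take RIGHT -> hotel
i=3: BASE=alpha L=juliet R=foxtrot all differ -> CONFLICT
i=4: L=india, R=echo=BASE -> take LEFT -> india
i=5: BASE=echo L=lima R=golf all differ -> CONFLICT
Index 2 -> hotel

Answer: hotel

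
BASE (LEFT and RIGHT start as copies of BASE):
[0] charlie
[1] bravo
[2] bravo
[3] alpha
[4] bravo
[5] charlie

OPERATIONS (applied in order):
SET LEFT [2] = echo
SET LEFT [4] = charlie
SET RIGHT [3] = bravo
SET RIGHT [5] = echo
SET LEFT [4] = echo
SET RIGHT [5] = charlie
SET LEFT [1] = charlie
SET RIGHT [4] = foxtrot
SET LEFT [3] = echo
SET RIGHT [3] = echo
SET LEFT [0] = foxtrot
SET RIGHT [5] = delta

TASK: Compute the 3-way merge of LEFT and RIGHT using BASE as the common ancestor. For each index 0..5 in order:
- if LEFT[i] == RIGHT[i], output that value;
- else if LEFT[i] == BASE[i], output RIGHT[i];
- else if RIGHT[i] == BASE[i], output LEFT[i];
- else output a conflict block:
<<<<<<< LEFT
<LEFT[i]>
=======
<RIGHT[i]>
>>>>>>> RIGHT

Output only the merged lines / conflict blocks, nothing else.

Final LEFT:  [foxtrot, charlie, echo, echo, echo, charlie]
Final RIGHT: [charlie, bravo, bravo, echo, foxtrot, delta]
i=0: L=foxtrot, R=charlie=BASE -> take LEFT -> foxtrot
i=1: L=charlie, R=bravo=BASE -> take LEFT -> charlie
i=2: L=echo, R=bravo=BASE -> take LEFT -> echo
i=3: L=echo R=echo -> agree -> echo
i=4: BASE=bravo L=echo R=foxtrot all differ -> CONFLICT
i=5: L=charlie=BASE, R=delta -> take RIGHT -> delta

Answer: foxtrot
charlie
echo
echo
<<<<<<< LEFT
echo
=======
foxtrot
>>>>>>> RIGHT
delta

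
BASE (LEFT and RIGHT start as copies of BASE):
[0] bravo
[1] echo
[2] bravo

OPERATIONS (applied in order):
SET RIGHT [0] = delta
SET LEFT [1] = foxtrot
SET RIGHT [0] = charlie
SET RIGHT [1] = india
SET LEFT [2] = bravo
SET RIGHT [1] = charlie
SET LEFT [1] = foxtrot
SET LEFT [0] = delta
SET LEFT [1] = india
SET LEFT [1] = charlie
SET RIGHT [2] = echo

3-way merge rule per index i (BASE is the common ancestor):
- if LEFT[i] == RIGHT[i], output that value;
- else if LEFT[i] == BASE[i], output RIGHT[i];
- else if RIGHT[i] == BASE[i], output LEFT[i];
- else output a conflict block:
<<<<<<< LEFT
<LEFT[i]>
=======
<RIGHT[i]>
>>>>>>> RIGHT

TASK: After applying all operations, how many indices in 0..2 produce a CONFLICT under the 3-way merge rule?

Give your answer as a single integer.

Final LEFT:  [delta, charlie, bravo]
Final RIGHT: [charlie, charlie, echo]
i=0: BASE=bravo L=delta R=charlie all differ -> CONFLICT
i=1: L=charlie R=charlie -> agree -> charlie
i=2: L=bravo=BASE, R=echo -> take RIGHT -> echo
Conflict count: 1

Answer: 1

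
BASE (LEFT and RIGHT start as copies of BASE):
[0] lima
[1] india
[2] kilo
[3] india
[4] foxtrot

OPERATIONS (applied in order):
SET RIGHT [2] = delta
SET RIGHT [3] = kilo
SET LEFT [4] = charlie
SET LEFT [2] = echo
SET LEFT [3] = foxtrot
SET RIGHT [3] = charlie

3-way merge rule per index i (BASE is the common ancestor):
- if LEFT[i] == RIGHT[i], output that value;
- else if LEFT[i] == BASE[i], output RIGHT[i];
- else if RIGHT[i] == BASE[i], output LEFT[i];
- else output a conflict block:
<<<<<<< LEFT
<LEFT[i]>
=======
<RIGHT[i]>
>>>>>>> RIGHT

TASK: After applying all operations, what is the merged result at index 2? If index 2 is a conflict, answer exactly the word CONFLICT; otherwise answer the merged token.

Answer: CONFLICT

Derivation:
Final LEFT:  [lima, india, echo, foxtrot, charlie]
Final RIGHT: [lima, india, delta, charlie, foxtrot]
i=0: L=lima R=lima -> agree -> lima
i=1: L=india R=india -> agree -> india
i=2: BASE=kilo L=echo R=delta all differ -> CONFLICT
i=3: BASE=india L=foxtrot R=charlie all differ -> CONFLICT
i=4: L=charlie, R=foxtrot=BASE -> take LEFT -> charlie
Index 2 -> CONFLICT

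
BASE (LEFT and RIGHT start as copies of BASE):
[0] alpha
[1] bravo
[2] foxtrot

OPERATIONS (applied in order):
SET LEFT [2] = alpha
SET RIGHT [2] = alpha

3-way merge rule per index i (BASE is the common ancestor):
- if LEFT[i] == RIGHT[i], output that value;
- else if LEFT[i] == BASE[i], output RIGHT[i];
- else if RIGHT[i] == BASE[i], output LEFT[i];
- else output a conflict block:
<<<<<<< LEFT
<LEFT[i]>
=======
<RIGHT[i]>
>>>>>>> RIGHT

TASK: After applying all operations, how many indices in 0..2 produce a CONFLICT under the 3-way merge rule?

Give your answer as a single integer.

Final LEFT:  [alpha, bravo, alpha]
Final RIGHT: [alpha, bravo, alpha]
i=0: L=alpha R=alpha -> agree -> alpha
i=1: L=bravo R=bravo -> agree -> bravo
i=2: L=alpha R=alpha -> agree -> alpha
Conflict count: 0

Answer: 0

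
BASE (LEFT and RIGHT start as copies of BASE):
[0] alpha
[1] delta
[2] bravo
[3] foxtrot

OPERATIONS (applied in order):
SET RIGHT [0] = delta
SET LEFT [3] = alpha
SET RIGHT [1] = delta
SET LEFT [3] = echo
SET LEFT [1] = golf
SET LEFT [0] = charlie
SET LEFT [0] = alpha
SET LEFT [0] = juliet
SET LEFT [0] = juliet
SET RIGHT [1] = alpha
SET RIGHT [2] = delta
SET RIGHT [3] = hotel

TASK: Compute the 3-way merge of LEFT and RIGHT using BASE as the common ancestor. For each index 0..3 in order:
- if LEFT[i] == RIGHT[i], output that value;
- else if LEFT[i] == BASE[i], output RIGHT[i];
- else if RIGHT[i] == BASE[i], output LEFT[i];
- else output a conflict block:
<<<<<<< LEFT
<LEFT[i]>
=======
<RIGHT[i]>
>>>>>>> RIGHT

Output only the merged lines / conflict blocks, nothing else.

Final LEFT:  [juliet, golf, bravo, echo]
Final RIGHT: [delta, alpha, delta, hotel]
i=0: BASE=alpha L=juliet R=delta all differ -> CONFLICT
i=1: BASE=delta L=golf R=alpha all differ -> CONFLICT
i=2: L=bravo=BASE, R=delta -> take RIGHT -> delta
i=3: BASE=foxtrot L=echo R=hotel all differ -> CONFLICT

Answer: <<<<<<< LEFT
juliet
=======
delta
>>>>>>> RIGHT
<<<<<<< LEFT
golf
=======
alpha
>>>>>>> RIGHT
delta
<<<<<<< LEFT
echo
=======
hotel
>>>>>>> RIGHT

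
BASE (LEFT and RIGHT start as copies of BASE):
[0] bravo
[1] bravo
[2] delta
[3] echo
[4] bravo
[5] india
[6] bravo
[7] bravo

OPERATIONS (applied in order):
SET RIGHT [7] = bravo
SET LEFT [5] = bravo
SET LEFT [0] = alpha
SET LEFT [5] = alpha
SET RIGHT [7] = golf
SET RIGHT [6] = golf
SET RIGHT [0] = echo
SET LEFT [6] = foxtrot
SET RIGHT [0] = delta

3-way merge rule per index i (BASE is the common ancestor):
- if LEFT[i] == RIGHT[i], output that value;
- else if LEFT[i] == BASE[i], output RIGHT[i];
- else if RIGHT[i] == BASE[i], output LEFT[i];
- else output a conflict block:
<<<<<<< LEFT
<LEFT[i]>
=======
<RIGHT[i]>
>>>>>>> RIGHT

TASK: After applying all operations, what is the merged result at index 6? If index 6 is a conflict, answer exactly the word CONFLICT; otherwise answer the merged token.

Answer: CONFLICT

Derivation:
Final LEFT:  [alpha, bravo, delta, echo, bravo, alpha, foxtrot, bravo]
Final RIGHT: [delta, bravo, delta, echo, bravo, india, golf, golf]
i=0: BASE=bravo L=alpha R=delta all differ -> CONFLICT
i=1: L=bravo R=bravo -> agree -> bravo
i=2: L=delta R=delta -> agree -> delta
i=3: L=echo R=echo -> agree -> echo
i=4: L=bravo R=bravo -> agree -> bravo
i=5: L=alpha, R=india=BASE -> take LEFT -> alpha
i=6: BASE=bravo L=foxtrot R=golf all differ -> CONFLICT
i=7: L=bravo=BASE, R=golf -> take RIGHT -> golf
Index 6 -> CONFLICT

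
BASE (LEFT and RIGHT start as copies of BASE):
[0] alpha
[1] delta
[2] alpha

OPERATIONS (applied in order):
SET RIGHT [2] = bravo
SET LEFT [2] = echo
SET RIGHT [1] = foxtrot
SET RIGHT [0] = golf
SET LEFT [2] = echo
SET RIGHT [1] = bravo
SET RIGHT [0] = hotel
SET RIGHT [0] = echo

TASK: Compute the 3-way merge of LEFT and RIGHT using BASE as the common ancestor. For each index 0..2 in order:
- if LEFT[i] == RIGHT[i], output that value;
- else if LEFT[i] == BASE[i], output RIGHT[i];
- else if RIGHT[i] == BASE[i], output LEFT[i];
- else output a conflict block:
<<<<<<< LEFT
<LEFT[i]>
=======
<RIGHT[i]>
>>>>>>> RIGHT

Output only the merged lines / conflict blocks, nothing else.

Answer: echo
bravo
<<<<<<< LEFT
echo
=======
bravo
>>>>>>> RIGHT

Derivation:
Final LEFT:  [alpha, delta, echo]
Final RIGHT: [echo, bravo, bravo]
i=0: L=alpha=BASE, R=echo -> take RIGHT -> echo
i=1: L=delta=BASE, R=bravo -> take RIGHT -> bravo
i=2: BASE=alpha L=echo R=bravo all differ -> CONFLICT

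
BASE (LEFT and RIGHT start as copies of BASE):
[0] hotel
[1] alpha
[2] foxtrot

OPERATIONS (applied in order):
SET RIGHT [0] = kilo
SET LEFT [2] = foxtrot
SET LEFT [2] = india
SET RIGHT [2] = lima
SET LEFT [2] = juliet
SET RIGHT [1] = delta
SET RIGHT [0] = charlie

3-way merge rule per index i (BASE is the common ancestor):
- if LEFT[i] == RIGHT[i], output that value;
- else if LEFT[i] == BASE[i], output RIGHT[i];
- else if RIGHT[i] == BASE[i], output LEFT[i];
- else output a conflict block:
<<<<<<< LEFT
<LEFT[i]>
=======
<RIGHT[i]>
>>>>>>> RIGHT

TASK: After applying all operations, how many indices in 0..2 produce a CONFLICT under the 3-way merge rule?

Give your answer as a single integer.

Final LEFT:  [hotel, alpha, juliet]
Final RIGHT: [charlie, delta, lima]
i=0: L=hotel=BASE, R=charlie -> take RIGHT -> charlie
i=1: L=alpha=BASE, R=delta -> take RIGHT -> delta
i=2: BASE=foxtrot L=juliet R=lima all differ -> CONFLICT
Conflict count: 1

Answer: 1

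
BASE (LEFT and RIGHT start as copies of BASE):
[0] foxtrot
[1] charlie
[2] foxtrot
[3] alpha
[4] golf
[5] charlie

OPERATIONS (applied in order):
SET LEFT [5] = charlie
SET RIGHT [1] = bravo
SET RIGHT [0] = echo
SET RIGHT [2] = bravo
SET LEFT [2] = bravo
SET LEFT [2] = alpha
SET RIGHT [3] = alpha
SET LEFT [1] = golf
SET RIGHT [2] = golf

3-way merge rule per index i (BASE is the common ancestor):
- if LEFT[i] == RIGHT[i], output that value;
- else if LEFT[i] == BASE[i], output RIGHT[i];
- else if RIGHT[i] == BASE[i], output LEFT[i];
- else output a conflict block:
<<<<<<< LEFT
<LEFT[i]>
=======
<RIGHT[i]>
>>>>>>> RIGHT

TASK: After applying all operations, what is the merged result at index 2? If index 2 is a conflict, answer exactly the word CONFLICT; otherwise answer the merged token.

Answer: CONFLICT

Derivation:
Final LEFT:  [foxtrot, golf, alpha, alpha, golf, charlie]
Final RIGHT: [echo, bravo, golf, alpha, golf, charlie]
i=0: L=foxtrot=BASE, R=echo -> take RIGHT -> echo
i=1: BASE=charlie L=golf R=bravo all differ -> CONFLICT
i=2: BASE=foxtrot L=alpha R=golf all differ -> CONFLICT
i=3: L=alpha R=alpha -> agree -> alpha
i=4: L=golf R=golf -> agree -> golf
i=5: L=charlie R=charlie -> agree -> charlie
Index 2 -> CONFLICT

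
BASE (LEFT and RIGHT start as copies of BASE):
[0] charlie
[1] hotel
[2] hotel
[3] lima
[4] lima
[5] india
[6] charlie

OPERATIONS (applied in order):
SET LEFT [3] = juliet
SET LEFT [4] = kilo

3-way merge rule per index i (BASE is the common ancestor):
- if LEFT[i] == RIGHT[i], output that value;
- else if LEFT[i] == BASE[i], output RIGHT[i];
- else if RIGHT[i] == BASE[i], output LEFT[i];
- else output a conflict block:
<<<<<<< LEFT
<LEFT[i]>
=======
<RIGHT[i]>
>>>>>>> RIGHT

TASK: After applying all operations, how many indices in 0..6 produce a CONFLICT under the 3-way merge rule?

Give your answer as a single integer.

Answer: 0

Derivation:
Final LEFT:  [charlie, hotel, hotel, juliet, kilo, india, charlie]
Final RIGHT: [charlie, hotel, hotel, lima, lima, india, charlie]
i=0: L=charlie R=charlie -> agree -> charlie
i=1: L=hotel R=hotel -> agree -> hotel
i=2: L=hotel R=hotel -> agree -> hotel
i=3: L=juliet, R=lima=BASE -> take LEFT -> juliet
i=4: L=kilo, R=lima=BASE -> take LEFT -> kilo
i=5: L=india R=india -> agree -> india
i=6: L=charlie R=charlie -> agree -> charlie
Conflict count: 0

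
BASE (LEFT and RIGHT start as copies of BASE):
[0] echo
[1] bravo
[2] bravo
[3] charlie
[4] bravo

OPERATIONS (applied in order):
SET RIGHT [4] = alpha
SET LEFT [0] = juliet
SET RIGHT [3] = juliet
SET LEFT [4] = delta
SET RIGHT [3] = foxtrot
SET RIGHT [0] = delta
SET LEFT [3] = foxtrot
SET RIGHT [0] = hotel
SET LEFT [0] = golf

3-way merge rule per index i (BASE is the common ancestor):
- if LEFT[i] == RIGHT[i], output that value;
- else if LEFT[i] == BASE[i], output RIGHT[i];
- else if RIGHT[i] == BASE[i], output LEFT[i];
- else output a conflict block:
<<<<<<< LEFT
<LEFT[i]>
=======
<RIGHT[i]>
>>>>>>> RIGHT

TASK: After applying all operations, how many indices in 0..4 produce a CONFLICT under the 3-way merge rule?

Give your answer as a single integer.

Final LEFT:  [golf, bravo, bravo, foxtrot, delta]
Final RIGHT: [hotel, bravo, bravo, foxtrot, alpha]
i=0: BASE=echo L=golf R=hotel all differ -> CONFLICT
i=1: L=bravo R=bravo -> agree -> bravo
i=2: L=bravo R=bravo -> agree -> bravo
i=3: L=foxtrot R=foxtrot -> agree -> foxtrot
i=4: BASE=bravo L=delta R=alpha all differ -> CONFLICT
Conflict count: 2

Answer: 2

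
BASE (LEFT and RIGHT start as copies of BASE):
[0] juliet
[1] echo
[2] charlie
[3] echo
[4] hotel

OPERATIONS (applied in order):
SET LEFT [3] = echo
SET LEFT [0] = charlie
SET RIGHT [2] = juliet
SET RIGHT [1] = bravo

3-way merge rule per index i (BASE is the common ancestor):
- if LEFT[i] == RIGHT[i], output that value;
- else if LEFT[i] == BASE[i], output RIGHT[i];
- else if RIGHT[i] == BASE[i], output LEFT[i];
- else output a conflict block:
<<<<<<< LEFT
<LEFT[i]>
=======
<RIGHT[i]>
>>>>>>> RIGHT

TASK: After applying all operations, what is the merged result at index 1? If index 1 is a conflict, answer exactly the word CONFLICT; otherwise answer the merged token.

Answer: bravo

Derivation:
Final LEFT:  [charlie, echo, charlie, echo, hotel]
Final RIGHT: [juliet, bravo, juliet, echo, hotel]
i=0: L=charlie, R=juliet=BASE -> take LEFT -> charlie
i=1: L=echo=BASE, R=bravo -> take RIGHT -> bravo
i=2: L=charlie=BASE, R=juliet -> take RIGHT -> juliet
i=3: L=echo R=echo -> agree -> echo
i=4: L=hotel R=hotel -> agree -> hotel
Index 1 -> bravo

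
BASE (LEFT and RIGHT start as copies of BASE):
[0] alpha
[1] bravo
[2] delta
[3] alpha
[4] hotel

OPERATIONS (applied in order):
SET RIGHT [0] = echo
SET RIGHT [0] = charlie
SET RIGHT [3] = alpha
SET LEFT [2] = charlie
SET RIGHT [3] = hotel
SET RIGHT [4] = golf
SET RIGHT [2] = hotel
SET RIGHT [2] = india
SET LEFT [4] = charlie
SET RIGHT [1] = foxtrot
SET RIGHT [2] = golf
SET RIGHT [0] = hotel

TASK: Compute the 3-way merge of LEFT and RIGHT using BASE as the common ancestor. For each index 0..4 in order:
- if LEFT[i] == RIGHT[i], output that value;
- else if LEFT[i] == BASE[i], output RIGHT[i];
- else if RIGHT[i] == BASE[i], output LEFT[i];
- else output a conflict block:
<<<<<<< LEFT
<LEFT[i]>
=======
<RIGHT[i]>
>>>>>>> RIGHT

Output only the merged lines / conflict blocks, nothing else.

Final LEFT:  [alpha, bravo, charlie, alpha, charlie]
Final RIGHT: [hotel, foxtrot, golf, hotel, golf]
i=0: L=alpha=BASE, R=hotel -> take RIGHT -> hotel
i=1: L=bravo=BASE, R=foxtrot -> take RIGHT -> foxtrot
i=2: BASE=delta L=charlie R=golf all differ -> CONFLICT
i=3: L=alpha=BASE, R=hotel -> take RIGHT -> hotel
i=4: BASE=hotel L=charlie R=golf all differ -> CONFLICT

Answer: hotel
foxtrot
<<<<<<< LEFT
charlie
=======
golf
>>>>>>> RIGHT
hotel
<<<<<<< LEFT
charlie
=======
golf
>>>>>>> RIGHT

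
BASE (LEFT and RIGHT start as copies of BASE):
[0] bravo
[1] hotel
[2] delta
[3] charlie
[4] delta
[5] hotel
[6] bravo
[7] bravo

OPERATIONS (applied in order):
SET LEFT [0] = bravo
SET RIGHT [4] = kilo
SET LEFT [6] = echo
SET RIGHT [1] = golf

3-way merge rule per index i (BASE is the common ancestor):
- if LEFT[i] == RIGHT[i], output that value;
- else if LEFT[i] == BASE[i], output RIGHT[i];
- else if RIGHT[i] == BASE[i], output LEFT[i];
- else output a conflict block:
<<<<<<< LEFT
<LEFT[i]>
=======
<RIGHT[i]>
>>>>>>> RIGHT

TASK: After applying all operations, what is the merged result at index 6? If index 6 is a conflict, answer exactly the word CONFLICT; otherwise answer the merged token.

Final LEFT:  [bravo, hotel, delta, charlie, delta, hotel, echo, bravo]
Final RIGHT: [bravo, golf, delta, charlie, kilo, hotel, bravo, bravo]
i=0: L=bravo R=bravo -> agree -> bravo
i=1: L=hotel=BASE, R=golf -> take RIGHT -> golf
i=2: L=delta R=delta -> agree -> delta
i=3: L=charlie R=charlie -> agree -> charlie
i=4: L=delta=BASE, R=kilo -> take RIGHT -> kilo
i=5: L=hotel R=hotel -> agree -> hotel
i=6: L=echo, R=bravo=BASE -> take LEFT -> echo
i=7: L=bravo R=bravo -> agree -> bravo
Index 6 -> echo

Answer: echo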